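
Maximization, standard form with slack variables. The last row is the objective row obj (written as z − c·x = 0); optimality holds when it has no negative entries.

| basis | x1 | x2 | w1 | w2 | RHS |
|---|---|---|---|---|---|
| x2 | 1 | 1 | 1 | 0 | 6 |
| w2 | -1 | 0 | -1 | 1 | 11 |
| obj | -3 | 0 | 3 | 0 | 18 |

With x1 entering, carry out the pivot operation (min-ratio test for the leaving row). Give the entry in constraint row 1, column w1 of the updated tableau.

1

Ratio test on column x1 — row 1: 6/1 = 6; row 2: entry -1 ≤ 0. Minimum is 6 at row 1 (x2 leaves); pivot element 1.
Divide row 1 by 1; eliminate column x1 from the other rows.
In the new row 1, the w1 entry is the old entry divided by the pivot: 1/1 = 1.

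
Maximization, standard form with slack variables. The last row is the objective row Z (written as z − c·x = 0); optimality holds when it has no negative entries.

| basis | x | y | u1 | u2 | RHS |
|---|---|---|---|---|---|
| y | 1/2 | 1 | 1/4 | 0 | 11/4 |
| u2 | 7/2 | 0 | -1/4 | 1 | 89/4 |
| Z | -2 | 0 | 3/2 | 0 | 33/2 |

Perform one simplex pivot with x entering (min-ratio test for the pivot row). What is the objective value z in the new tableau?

55/2

Ratio test on column x — row 1: (11/4)/(1/2) = 11/2; row 2: (89/4)/(7/2) = 89/14. Minimum is 11/2 at row 1 (y leaves); pivot element 1/2.
Pivot on row 1; the Z-row RHS becomes 33/2 − (-2)·(11/2) = 55/2.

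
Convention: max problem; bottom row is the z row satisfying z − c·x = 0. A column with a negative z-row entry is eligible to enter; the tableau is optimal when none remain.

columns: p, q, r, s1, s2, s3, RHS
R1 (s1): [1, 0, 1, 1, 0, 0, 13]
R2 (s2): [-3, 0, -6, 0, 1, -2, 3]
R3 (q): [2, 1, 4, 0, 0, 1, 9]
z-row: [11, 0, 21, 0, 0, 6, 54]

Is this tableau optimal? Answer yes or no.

yes

Every z-row coefficient is ≥ 0, so the tableau is optimal.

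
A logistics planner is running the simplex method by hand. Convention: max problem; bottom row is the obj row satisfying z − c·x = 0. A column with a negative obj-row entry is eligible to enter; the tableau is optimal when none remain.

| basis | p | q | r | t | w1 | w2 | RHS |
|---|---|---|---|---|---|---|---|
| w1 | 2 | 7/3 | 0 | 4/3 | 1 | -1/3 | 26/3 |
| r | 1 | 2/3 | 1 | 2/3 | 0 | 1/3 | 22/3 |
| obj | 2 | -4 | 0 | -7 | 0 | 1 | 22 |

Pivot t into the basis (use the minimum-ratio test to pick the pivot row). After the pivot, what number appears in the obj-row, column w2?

-3/4

Ratio test on column t — row 1: (26/3)/(4/3) = 13/2; row 2: (22/3)/(2/3) = 11. Minimum is 13/2 at row 1 (w1 leaves); pivot element 4/3.
Divide row 1 by 4/3; eliminate column t from the other rows.
obj-row update in column w2: 1 − (-7)·(-1/4) = -3/4.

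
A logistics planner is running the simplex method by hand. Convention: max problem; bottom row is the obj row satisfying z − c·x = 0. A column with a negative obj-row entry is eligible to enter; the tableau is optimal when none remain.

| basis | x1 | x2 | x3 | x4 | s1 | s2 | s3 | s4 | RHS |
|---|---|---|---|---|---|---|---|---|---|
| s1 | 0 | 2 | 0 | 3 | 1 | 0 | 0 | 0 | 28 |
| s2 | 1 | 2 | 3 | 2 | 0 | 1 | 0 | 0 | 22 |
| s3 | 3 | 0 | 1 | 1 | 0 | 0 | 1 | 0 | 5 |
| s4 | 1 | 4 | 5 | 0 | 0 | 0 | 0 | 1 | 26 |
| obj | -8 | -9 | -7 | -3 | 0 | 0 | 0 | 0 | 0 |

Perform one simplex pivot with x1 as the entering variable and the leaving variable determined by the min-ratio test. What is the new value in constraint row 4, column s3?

Ratio test on column x1 — row 1: entry 0 ≤ 0; row 2: 22/1 = 22; row 3: 5/3 = 5/3; row 4: 26/1 = 26. Minimum is 5/3 at row 3 (s3 leaves); pivot element 3.
Divide row 3 by 3; eliminate column x1 from the other rows.
Row 4 update in column s3: 0 − 1·(1/3) = -1/3.

-1/3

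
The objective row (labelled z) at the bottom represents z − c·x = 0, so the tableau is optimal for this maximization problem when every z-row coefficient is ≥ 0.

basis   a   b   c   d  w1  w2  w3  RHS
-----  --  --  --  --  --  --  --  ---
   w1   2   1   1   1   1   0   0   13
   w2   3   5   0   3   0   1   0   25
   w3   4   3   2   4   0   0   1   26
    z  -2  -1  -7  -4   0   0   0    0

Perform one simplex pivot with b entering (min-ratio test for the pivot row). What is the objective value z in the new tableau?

5

Ratio test on column b — row 1: 13/1 = 13; row 2: 25/5 = 5; row 3: 26/3 = 26/3. Minimum is 5 at row 2 (w2 leaves); pivot element 5.
Pivot on row 2; the z-row RHS becomes 0 − (-1)·5 = 5.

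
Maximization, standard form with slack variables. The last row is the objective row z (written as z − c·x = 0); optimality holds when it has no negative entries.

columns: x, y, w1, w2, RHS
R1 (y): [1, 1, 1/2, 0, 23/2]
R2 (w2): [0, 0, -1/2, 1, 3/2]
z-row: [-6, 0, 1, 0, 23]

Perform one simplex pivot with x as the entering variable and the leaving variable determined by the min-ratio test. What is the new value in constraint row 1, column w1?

Ratio test on column x — row 1: (23/2)/1 = 23/2; row 2: entry 0 ≤ 0. Minimum is 23/2 at row 1 (y leaves); pivot element 1.
Divide row 1 by 1; eliminate column x from the other rows.
In the new row 1, the w1 entry is the old entry divided by the pivot: (1/2)/1 = 1/2.

1/2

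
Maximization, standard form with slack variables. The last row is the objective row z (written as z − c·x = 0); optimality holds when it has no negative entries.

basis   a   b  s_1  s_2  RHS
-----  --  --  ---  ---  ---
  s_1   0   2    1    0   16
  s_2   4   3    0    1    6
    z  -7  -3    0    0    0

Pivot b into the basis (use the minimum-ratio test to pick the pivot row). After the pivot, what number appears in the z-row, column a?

-3

Ratio test on column b — row 1: 16/2 = 8; row 2: 6/3 = 2. Minimum is 2 at row 2 (s_2 leaves); pivot element 3.
Divide row 2 by 3; eliminate column b from the other rows.
z-row update in column a: -7 − (-3)·(4/3) = -3.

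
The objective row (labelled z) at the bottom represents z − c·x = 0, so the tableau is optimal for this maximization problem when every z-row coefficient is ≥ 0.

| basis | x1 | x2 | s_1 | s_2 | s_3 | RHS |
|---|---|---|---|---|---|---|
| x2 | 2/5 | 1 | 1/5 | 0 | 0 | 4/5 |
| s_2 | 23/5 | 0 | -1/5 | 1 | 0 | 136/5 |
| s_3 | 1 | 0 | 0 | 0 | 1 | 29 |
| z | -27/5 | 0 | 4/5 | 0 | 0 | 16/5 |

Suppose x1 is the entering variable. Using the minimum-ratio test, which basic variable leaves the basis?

x2

Column x1 entries and ratios — x2: (4/5)/(2/5) = 2; s_2: (136/5)/(23/5) = 136/23; s_3: 29/1 = 29.
Smallest ratio is 2 in the row of x2, so x2 leaves.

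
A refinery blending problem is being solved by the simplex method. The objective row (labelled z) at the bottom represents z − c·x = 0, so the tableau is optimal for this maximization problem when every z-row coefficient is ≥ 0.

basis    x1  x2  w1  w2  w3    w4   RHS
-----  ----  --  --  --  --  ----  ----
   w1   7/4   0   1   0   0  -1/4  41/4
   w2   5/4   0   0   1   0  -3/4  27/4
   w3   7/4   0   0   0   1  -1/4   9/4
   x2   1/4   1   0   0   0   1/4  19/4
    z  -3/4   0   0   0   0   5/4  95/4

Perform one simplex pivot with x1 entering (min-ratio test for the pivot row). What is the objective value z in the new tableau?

Ratio test on column x1 — row 1: (41/4)/(7/4) = 41/7; row 2: (27/4)/(5/4) = 27/5; row 3: (9/4)/(7/4) = 9/7; row 4: (19/4)/(1/4) = 19. Minimum is 9/7 at row 3 (w3 leaves); pivot element 7/4.
Pivot on row 3; the z-row RHS becomes 95/4 − (-3/4)·(9/7) = 173/7.

173/7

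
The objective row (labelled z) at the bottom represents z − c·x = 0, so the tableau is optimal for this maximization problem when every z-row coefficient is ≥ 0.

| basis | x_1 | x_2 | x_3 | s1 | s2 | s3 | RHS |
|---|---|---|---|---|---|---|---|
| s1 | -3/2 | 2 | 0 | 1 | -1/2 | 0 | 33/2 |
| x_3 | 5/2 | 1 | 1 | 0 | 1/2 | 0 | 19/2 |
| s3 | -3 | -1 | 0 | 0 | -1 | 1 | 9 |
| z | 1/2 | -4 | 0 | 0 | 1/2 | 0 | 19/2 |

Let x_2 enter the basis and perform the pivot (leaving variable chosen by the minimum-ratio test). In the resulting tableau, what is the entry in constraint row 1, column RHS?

33/4

Ratio test on column x_2 — row 1: (33/2)/2 = 33/4; row 2: (19/2)/1 = 19/2; row 3: entry -1 ≤ 0. Minimum is 33/4 at row 1 (s1 leaves); pivot element 2.
Divide row 1 by 2; eliminate column x_2 from the other rows.
In the new row 1, the RHS entry is the old entry divided by the pivot: (33/2)/2 = 33/4.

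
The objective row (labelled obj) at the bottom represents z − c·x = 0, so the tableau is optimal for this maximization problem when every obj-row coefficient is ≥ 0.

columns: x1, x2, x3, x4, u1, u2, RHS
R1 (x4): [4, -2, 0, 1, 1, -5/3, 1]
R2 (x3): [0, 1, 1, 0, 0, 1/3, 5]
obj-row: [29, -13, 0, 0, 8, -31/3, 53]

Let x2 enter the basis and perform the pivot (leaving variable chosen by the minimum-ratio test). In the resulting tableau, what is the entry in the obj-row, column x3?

Ratio test on column x2 — row 1: entry -2 ≤ 0; row 2: 5/1 = 5. Minimum is 5 at row 2 (x3 leaves); pivot element 1.
Divide row 2 by 1; eliminate column x2 from the other rows.
obj-row update in column x3: 0 − (-13)·1 = 13.

13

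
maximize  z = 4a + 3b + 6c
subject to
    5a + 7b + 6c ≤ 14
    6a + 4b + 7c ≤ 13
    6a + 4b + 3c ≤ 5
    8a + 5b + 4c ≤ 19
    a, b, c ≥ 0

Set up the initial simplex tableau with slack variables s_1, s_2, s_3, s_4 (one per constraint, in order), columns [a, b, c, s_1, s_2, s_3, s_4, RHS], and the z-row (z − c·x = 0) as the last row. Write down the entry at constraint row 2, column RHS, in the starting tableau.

The RHS of constraint 2 is b_2 = 13.

13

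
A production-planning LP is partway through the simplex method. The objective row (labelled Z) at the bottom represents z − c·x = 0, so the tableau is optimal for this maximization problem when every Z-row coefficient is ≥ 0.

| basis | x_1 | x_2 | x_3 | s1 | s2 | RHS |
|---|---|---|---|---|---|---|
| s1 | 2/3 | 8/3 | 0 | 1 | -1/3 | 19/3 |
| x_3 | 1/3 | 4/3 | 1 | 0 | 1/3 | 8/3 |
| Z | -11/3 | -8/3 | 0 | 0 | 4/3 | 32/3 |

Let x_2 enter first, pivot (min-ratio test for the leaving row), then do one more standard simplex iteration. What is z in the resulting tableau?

40

Ratio test on column x_2 — row 1: (19/3)/(8/3) = 19/8; row 2: (8/3)/(4/3) = 2. Minimum is 2 at row 2 (x_3 leaves); pivot element 4/3.
Pivot on row 2; the Z-row RHS becomes 32/3 − (-8/3)·2 = 16.
Next entering variable (most negative Z-row entry -3): x_1.
Ratio test on column x_1 — row 1: entry 0 ≤ 0; row 2: 2/(1/4) = 8. Minimum is 8 at row 2 (x_2 leaves); pivot element 1/4.
After the second pivot the Z-row RHS is 16 − (-3)·8 = 40.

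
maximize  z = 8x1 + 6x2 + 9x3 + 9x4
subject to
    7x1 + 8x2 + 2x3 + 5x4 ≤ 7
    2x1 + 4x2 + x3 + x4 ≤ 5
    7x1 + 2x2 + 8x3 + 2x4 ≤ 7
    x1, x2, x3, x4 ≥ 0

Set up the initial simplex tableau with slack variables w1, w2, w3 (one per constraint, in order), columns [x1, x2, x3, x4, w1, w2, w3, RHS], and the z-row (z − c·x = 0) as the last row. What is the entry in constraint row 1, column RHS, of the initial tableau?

7

The RHS of constraint 1 is b_1 = 7.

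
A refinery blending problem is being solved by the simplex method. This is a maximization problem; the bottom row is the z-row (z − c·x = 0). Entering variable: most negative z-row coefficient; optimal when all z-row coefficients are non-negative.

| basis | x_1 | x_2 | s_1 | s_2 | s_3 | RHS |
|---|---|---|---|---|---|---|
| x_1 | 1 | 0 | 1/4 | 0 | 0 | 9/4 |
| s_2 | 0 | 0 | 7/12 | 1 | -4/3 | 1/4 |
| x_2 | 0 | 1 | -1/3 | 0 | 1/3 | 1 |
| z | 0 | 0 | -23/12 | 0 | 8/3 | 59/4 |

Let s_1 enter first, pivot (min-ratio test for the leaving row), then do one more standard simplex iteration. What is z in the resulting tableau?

22

Ratio test on column s_1 — row 1: (9/4)/(1/4) = 9; row 2: (1/4)/(7/12) = 3/7; row 3: entry -1/3 ≤ 0. Minimum is 3/7 at row 2 (s_2 leaves); pivot element 7/12.
Pivot on row 2; the z-row RHS becomes 59/4 − (-23/12)·(3/7) = 109/7.
Next entering variable (most negative z-row entry -12/7): s_3.
Ratio test on column s_3 — row 1: (15/7)/(4/7) = 15/4; row 2: entry -16/7 ≤ 0; row 3: entry -3/7 ≤ 0. Minimum is 15/4 at row 1 (x_1 leaves); pivot element 4/7.
After the second pivot the z-row RHS is 109/7 − (-12/7)·(15/4) = 22.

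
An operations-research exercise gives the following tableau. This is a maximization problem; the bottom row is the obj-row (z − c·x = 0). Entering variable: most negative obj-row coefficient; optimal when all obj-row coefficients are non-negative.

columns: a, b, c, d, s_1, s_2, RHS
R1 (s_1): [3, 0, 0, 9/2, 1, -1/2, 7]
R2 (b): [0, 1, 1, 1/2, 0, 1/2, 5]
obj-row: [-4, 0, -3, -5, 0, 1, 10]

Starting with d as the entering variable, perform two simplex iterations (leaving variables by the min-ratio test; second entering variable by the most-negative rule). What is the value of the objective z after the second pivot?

Ratio test on column d — row 1: 7/(9/2) = 14/9; row 2: 5/(1/2) = 10. Minimum is 14/9 at row 1 (s_1 leaves); pivot element 9/2.
Pivot on row 1; the obj-row RHS becomes 10 − (-5)·(14/9) = 160/9.
Next entering variable (most negative obj-row entry -3): c.
Ratio test on column c — row 1: entry 0 ≤ 0; row 2: (38/9)/1 = 38/9. Minimum is 38/9 at row 2 (b leaves); pivot element 1.
After the second pivot the obj-row RHS is 160/9 − (-3)·(38/9) = 274/9.

274/9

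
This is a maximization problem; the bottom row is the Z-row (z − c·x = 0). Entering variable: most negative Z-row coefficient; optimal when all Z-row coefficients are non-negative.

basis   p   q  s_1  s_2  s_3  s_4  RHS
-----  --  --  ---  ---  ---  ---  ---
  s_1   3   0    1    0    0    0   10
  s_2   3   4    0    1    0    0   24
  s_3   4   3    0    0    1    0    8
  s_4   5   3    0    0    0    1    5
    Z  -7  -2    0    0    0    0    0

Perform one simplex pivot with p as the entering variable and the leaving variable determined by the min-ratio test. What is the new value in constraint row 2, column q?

Ratio test on column p — row 1: 10/3 = 10/3; row 2: 24/3 = 8; row 3: 8/4 = 2; row 4: 5/5 = 1. Minimum is 1 at row 4 (s_4 leaves); pivot element 5.
Divide row 4 by 5; eliminate column p from the other rows.
Row 2 update in column q: 4 − 3·(3/5) = 11/5.

11/5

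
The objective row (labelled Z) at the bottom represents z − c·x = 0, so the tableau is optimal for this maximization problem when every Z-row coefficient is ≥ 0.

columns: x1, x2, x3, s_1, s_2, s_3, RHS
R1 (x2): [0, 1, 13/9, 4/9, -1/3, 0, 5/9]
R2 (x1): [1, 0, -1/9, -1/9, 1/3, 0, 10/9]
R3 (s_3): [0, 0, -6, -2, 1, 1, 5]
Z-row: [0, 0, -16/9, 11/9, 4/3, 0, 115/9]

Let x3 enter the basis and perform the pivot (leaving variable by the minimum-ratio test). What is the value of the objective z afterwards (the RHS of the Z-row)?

175/13

Ratio test on column x3 — row 1: (5/9)/(13/9) = 5/13; row 2: entry -1/9 ≤ 0; row 3: entry -6 ≤ 0. Minimum is 5/13 at row 1 (x2 leaves); pivot element 13/9.
Pivot on row 1; the Z-row RHS becomes 115/9 − (-16/9)·(5/13) = 175/13.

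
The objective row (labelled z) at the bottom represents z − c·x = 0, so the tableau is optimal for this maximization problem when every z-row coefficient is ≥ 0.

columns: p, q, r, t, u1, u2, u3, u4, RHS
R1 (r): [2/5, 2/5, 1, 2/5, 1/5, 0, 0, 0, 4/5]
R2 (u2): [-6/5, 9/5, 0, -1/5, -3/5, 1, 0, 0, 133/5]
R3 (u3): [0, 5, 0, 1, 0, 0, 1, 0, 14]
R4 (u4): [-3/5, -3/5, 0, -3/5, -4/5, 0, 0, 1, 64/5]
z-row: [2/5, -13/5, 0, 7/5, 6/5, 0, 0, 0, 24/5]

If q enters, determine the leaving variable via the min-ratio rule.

r

Column q entries and ratios — r: (4/5)/(2/5) = 2; u2: (133/5)/(9/5) = 133/9; u3: 14/5 = 14/5; u4: -3/5 ≤ 0, skip.
Smallest ratio is 2 in the row of r, so r leaves.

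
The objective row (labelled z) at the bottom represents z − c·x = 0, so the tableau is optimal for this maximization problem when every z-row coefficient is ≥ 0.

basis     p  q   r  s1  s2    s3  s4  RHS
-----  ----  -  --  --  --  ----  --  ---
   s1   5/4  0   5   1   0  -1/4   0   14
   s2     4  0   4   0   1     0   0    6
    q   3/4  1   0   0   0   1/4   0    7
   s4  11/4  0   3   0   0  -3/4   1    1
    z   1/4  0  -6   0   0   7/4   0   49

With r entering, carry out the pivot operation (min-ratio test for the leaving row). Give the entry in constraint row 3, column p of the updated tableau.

Ratio test on column r — row 1: 14/5 = 14/5; row 2: 6/4 = 3/2; row 3: entry 0 ≤ 0; row 4: 1/3 = 1/3. Minimum is 1/3 at row 4 (s4 leaves); pivot element 3.
Divide row 4 by 3; eliminate column r from the other rows.
Row 3 update in column p: 3/4 − 0·(11/12) = 3/4.

3/4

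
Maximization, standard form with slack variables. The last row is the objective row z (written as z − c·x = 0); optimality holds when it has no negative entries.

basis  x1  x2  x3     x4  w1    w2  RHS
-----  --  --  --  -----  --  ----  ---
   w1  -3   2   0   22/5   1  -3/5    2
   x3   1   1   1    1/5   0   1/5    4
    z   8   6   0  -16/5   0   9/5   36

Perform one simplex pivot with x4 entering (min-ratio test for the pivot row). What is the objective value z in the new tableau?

Ratio test on column x4 — row 1: 2/(22/5) = 5/11; row 2: 4/(1/5) = 20. Minimum is 5/11 at row 1 (w1 leaves); pivot element 22/5.
Pivot on row 1; the z-row RHS becomes 36 − (-16/5)·(5/11) = 412/11.

412/11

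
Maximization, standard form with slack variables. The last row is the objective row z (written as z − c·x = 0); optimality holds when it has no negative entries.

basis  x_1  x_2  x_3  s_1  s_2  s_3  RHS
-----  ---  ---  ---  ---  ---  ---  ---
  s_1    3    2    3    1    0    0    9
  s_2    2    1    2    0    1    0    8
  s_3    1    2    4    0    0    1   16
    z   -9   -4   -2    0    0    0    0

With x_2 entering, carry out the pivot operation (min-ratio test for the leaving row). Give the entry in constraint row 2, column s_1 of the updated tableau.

Ratio test on column x_2 — row 1: 9/2 = 9/2; row 2: 8/1 = 8; row 3: 16/2 = 8. Minimum is 9/2 at row 1 (s_1 leaves); pivot element 2.
Divide row 1 by 2; eliminate column x_2 from the other rows.
Row 2 update in column s_1: 0 − 1·(1/2) = -1/2.

-1/2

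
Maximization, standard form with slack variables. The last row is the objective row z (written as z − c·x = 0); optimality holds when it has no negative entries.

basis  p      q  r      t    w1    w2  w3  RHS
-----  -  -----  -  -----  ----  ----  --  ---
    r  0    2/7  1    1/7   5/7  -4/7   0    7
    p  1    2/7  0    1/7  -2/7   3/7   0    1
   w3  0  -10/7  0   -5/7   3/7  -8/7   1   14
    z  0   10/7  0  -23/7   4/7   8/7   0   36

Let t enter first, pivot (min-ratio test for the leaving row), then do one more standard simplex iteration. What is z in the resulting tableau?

Ratio test on column t — row 1: 7/(1/7) = 49; row 2: 1/(1/7) = 7; row 3: entry -5/7 ≤ 0. Minimum is 7 at row 2 (p leaves); pivot element 1/7.
Pivot on row 2; the z-row RHS becomes 36 − (-23/7)·7 = 59.
Next entering variable (most negative z-row entry -6): w1.
Ratio test on column w1 — row 1: 6/1 = 6; row 2: entry -2 ≤ 0; row 3: entry -1 ≤ 0. Minimum is 6 at row 1 (r leaves); pivot element 1.
After the second pivot the z-row RHS is 59 − (-6)·6 = 95.

95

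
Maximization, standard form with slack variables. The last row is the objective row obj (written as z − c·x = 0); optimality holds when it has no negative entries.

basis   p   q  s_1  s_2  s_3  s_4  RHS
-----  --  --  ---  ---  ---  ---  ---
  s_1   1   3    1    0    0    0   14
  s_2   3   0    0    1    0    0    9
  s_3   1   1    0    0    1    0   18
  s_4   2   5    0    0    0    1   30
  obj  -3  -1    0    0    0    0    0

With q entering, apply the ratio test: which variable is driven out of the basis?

s_1

Column q entries and ratios — s_1: 14/3 = 14/3; s_2: 0 ≤ 0, skip; s_3: 18/1 = 18; s_4: 30/5 = 6.
Smallest ratio is 14/3 in the row of s_1, so s_1 leaves.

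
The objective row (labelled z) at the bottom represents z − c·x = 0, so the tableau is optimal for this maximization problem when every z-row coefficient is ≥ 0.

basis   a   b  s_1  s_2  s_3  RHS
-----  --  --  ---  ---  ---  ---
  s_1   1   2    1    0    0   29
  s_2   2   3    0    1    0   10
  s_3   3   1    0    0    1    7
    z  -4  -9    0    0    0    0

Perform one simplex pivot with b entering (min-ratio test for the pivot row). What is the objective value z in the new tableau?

Ratio test on column b — row 1: 29/2 = 29/2; row 2: 10/3 = 10/3; row 3: 7/1 = 7. Minimum is 10/3 at row 2 (s_2 leaves); pivot element 3.
Pivot on row 2; the z-row RHS becomes 0 − (-9)·(10/3) = 30.

30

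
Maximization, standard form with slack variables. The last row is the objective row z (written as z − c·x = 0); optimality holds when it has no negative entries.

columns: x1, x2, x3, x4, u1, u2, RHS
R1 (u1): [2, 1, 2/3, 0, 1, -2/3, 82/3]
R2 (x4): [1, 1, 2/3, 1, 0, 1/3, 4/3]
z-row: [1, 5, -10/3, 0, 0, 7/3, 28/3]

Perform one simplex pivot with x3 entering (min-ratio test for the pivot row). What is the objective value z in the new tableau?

16

Ratio test on column x3 — row 1: (82/3)/(2/3) = 41; row 2: (4/3)/(2/3) = 2. Minimum is 2 at row 2 (x4 leaves); pivot element 2/3.
Pivot on row 2; the z-row RHS becomes 28/3 − (-10/3)·2 = 16.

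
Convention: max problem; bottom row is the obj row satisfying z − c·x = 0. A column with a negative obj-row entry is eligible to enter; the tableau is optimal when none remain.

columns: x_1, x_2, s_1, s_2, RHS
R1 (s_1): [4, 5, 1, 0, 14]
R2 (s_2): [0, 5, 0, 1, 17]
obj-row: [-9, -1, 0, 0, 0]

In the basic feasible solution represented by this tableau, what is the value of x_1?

x_1 is not in the basis, so in the current basic feasible solution x_1 = 0.

0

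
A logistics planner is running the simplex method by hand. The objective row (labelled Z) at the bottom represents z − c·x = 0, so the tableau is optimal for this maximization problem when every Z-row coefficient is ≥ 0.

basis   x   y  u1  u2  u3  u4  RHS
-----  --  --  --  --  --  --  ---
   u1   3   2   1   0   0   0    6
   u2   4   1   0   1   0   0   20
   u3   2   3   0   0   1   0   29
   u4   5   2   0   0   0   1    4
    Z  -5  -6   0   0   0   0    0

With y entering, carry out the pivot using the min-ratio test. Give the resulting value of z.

12

Ratio test on column y — row 1: 6/2 = 3; row 2: 20/1 = 20; row 3: 29/3 = 29/3; row 4: 4/2 = 2. Minimum is 2 at row 4 (u4 leaves); pivot element 2.
Pivot on row 4; the Z-row RHS becomes 0 − (-6)·2 = 12.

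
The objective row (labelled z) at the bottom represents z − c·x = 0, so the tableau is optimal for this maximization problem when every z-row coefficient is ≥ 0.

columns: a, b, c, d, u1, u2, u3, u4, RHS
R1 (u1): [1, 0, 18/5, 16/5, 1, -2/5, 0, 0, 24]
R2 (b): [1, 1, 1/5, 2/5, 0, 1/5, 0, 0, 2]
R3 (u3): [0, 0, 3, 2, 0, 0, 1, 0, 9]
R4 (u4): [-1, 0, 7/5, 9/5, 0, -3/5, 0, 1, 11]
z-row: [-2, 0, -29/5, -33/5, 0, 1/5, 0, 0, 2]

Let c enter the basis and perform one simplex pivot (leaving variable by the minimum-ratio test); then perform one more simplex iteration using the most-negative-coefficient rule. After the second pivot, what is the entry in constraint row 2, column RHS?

1/5

Ratio test on column c — row 1: 24/(18/5) = 20/3; row 2: 2/(1/5) = 10; row 3: 9/3 = 3; row 4: 11/(7/5) = 55/7. Minimum is 3 at row 3 (u3 leaves); pivot element 3.
Divide row 3 by 3; eliminate column c from the other rows.
Second iteration: most negative z-row entry is -41/15 in column d, so d enters.
Ratio test on column d — row 1: (66/5)/(4/5) = 33/2; row 2: (7/5)/(4/15) = 21/4; row 3: 3/(2/3) = 9/2; row 4: (34/5)/(13/15) = 102/13. Minimum is 9/2 at row 3 (c leaves); pivot element 2/3.
Divide row 3 by 2/3; eliminate column d from the other rows.
After both pivots, the entry at constraint row 2, column RHS is 1/5.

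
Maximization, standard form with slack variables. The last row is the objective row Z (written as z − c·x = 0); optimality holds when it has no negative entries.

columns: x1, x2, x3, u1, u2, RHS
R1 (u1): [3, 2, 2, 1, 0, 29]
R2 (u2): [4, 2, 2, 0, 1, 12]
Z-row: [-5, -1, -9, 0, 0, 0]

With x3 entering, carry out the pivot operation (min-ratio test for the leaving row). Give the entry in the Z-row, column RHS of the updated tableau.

54

Ratio test on column x3 — row 1: 29/2 = 29/2; row 2: 12/2 = 6. Minimum is 6 at row 2 (u2 leaves); pivot element 2.
Divide row 2 by 2; eliminate column x3 from the other rows.
Z-row update in column RHS: 0 − (-9)·6 = 54.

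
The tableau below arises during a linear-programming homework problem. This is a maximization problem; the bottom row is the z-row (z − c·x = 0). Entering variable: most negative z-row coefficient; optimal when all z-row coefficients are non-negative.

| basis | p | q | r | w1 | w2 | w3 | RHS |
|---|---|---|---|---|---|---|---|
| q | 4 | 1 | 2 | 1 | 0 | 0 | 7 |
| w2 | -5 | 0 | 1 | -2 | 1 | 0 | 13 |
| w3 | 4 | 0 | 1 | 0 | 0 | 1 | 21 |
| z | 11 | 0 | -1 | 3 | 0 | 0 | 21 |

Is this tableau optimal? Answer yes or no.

no

The z-row has a negative entry -1 in column r, so it is not optimal.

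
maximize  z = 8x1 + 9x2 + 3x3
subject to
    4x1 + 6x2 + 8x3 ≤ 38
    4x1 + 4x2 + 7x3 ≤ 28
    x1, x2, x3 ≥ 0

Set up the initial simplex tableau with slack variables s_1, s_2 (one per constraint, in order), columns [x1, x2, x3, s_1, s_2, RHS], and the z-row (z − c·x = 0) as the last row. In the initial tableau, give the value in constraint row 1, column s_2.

0

Slack s_2 belongs to constraint 2; its column is the unit vector e_2, so the entry in row 1 is 0.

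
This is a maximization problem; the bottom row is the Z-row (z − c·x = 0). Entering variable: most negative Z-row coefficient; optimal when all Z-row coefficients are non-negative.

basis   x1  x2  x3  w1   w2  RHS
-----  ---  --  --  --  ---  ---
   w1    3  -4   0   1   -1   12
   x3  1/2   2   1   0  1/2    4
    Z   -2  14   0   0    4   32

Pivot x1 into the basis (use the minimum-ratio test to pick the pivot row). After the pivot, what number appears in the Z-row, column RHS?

40

Ratio test on column x1 — row 1: 12/3 = 4; row 2: 4/(1/2) = 8. Minimum is 4 at row 1 (w1 leaves); pivot element 3.
Divide row 1 by 3; eliminate column x1 from the other rows.
Z-row update in column RHS: 32 − (-2)·4 = 40.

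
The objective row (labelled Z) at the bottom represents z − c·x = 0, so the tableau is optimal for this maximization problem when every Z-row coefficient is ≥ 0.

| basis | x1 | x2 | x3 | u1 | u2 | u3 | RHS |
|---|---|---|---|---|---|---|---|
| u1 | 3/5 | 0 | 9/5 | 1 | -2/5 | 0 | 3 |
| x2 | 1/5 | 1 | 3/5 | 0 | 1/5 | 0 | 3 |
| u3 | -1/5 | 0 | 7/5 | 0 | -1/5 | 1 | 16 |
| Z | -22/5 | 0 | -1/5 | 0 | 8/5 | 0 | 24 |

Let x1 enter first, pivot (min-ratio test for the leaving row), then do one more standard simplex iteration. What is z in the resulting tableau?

Ratio test on column x1 — row 1: 3/(3/5) = 5; row 2: 3/(1/5) = 15; row 3: entry -1/5 ≤ 0. Minimum is 5 at row 1 (u1 leaves); pivot element 3/5.
Pivot on row 1; the Z-row RHS becomes 24 − (-22/5)·5 = 46.
Next entering variable (most negative Z-row entry -4/3): u2.
Ratio test on column u2 — row 1: entry -2/3 ≤ 0; row 2: 2/(1/3) = 6; row 3: entry -1/3 ≤ 0. Minimum is 6 at row 2 (x2 leaves); pivot element 1/3.
After the second pivot the Z-row RHS is 46 − (-4/3)·6 = 54.

54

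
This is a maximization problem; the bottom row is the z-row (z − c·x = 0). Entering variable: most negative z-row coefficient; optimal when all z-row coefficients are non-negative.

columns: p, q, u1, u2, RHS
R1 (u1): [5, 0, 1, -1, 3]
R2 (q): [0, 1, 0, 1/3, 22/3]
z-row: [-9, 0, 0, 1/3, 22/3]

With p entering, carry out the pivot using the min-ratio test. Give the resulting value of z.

Ratio test on column p — row 1: 3/5 = 3/5; row 2: entry 0 ≤ 0. Minimum is 3/5 at row 1 (u1 leaves); pivot element 5.
Pivot on row 1; the z-row RHS becomes 22/3 − (-9)·(3/5) = 191/15.

191/15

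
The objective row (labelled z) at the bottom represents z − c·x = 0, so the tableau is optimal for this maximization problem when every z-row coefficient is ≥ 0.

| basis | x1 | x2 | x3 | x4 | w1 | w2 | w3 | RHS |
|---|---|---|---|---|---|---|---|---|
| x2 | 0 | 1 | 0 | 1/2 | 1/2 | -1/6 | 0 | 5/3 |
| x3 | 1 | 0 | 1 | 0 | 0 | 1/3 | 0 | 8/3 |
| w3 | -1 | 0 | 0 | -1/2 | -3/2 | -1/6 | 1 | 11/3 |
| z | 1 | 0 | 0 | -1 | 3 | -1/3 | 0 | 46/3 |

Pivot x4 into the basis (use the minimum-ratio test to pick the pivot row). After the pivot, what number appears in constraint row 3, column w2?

-1/3

Ratio test on column x4 — row 1: (5/3)/(1/2) = 10/3; row 2: entry 0 ≤ 0; row 3: entry -1/2 ≤ 0. Minimum is 10/3 at row 1 (x2 leaves); pivot element 1/2.
Divide row 1 by 1/2; eliminate column x4 from the other rows.
Row 3 update in column w2: -1/6 − (-1/2)·(-1/3) = -1/3.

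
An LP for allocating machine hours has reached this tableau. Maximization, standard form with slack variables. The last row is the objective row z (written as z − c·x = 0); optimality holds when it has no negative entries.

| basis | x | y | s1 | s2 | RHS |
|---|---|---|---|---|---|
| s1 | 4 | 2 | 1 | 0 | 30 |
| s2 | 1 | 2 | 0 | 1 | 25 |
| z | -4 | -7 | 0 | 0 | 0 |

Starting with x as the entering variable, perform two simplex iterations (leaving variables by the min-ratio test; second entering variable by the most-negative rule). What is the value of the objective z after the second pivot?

265/3

Ratio test on column x — row 1: 30/4 = 15/2; row 2: 25/1 = 25. Minimum is 15/2 at row 1 (s1 leaves); pivot element 4.
Pivot on row 1; the z-row RHS becomes 0 − (-4)·(15/2) = 30.
Next entering variable (most negative z-row entry -5): y.
Ratio test on column y — row 1: (15/2)/(1/2) = 15; row 2: (35/2)/(3/2) = 35/3. Minimum is 35/3 at row 2 (s2 leaves); pivot element 3/2.
After the second pivot the z-row RHS is 30 − (-5)·(35/3) = 265/3.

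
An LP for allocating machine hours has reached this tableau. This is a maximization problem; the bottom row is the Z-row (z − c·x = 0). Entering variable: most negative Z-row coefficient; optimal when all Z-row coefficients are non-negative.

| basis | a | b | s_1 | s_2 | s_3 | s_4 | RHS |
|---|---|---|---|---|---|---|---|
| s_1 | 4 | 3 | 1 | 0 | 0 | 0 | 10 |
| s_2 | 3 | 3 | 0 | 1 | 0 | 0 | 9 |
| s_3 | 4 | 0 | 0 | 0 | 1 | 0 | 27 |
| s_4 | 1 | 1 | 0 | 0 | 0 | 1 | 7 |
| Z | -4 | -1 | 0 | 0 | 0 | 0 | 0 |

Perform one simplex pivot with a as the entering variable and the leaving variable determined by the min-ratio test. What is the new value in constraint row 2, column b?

Ratio test on column a — row 1: 10/4 = 5/2; row 2: 9/3 = 3; row 3: 27/4 = 27/4; row 4: 7/1 = 7. Minimum is 5/2 at row 1 (s_1 leaves); pivot element 4.
Divide row 1 by 4; eliminate column a from the other rows.
Row 2 update in column b: 3 − 3·(3/4) = 3/4.

3/4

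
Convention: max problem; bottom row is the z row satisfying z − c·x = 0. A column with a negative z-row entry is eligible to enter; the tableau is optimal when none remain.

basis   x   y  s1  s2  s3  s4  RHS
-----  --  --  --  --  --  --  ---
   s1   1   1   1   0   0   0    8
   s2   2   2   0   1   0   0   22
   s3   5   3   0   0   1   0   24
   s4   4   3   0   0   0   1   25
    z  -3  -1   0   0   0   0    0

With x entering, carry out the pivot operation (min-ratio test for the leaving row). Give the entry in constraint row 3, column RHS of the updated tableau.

24/5

Ratio test on column x — row 1: 8/1 = 8; row 2: 22/2 = 11; row 3: 24/5 = 24/5; row 4: 25/4 = 25/4. Minimum is 24/5 at row 3 (s3 leaves); pivot element 5.
Divide row 3 by 5; eliminate column x from the other rows.
In the new row 3, the RHS entry is the old entry divided by the pivot: 24/5 = 24/5.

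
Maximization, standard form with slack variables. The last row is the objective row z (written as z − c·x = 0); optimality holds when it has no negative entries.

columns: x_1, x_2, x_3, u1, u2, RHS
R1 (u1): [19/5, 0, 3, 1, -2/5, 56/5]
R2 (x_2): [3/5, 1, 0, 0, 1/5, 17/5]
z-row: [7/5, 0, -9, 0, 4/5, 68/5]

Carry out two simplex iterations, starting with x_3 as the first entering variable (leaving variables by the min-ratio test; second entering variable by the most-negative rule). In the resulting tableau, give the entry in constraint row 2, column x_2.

5

Ratio test on column x_3 — row 1: (56/5)/3 = 56/15; row 2: entry 0 ≤ 0. Minimum is 56/15 at row 1 (u1 leaves); pivot element 3.
Divide row 1 by 3; eliminate column x_3 from the other rows.
Second iteration: most negative z-row entry is -2/5 in column u2, so u2 enters.
Ratio test on column u2 — row 1: entry -2/15 ≤ 0; row 2: (17/5)/(1/5) = 17. Minimum is 17 at row 2 (x_2 leaves); pivot element 1/5.
Divide row 2 by 1/5; eliminate column u2 from the other rows.
After both pivots, the entry at constraint row 2, column x_2 is 5.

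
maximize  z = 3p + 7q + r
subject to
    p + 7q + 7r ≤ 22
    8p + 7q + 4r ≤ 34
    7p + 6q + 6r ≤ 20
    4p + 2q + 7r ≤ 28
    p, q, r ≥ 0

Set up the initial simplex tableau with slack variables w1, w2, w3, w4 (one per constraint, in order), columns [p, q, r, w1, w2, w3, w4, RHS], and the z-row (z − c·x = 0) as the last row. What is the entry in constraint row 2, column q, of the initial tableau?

7

Constraint 2 has coefficient 7 on q.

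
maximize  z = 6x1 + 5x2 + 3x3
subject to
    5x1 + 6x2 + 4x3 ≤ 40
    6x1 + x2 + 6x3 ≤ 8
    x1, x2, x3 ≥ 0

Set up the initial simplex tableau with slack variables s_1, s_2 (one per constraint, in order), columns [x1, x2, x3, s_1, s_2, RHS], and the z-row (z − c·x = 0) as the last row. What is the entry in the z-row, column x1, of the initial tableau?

The z-row carries the negated objective coefficients: the x1 entry is -6.

-6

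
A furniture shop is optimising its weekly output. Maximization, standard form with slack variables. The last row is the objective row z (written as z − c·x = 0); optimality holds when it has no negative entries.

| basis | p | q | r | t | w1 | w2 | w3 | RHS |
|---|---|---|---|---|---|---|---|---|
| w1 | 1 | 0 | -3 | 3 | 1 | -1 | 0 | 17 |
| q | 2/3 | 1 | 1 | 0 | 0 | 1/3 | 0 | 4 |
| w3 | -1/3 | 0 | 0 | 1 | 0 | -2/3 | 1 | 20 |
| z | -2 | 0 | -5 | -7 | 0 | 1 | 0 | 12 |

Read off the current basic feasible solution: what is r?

0

r is not in the basis, so in the current basic feasible solution r = 0.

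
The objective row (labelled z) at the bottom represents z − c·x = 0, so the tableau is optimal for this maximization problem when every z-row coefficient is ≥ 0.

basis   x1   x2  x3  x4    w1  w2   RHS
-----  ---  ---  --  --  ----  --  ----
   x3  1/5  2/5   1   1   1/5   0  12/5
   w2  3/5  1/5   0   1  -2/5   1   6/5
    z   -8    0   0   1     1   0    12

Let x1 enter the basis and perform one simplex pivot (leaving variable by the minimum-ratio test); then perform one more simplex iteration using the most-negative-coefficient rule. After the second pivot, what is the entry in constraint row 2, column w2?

Ratio test on column x1 — row 1: (12/5)/(1/5) = 12; row 2: (6/5)/(3/5) = 2. Minimum is 2 at row 2 (w2 leaves); pivot element 3/5.
Divide row 2 by 3/5; eliminate column x1 from the other rows.
Second iteration: most negative z-row entry is -13/3 in column w1, so w1 enters.
Ratio test on column w1 — row 1: 2/(1/3) = 6; row 2: entry -2/3 ≤ 0. Minimum is 6 at row 1 (x3 leaves); pivot element 1/3.
Divide row 1 by 1/3; eliminate column w1 from the other rows.
After both pivots, the entry at constraint row 2, column w2 is 1.

1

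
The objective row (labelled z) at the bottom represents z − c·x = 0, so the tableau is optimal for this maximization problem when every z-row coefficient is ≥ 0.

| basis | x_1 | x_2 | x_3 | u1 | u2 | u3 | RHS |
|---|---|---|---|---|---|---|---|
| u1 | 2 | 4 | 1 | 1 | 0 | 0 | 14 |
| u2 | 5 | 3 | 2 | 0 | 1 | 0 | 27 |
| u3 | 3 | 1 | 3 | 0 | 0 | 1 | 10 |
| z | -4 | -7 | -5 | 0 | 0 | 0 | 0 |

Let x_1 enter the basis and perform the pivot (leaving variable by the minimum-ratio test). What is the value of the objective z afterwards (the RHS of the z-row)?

40/3

Ratio test on column x_1 — row 1: 14/2 = 7; row 2: 27/5 = 27/5; row 3: 10/3 = 10/3. Minimum is 10/3 at row 3 (u3 leaves); pivot element 3.
Pivot on row 3; the z-row RHS becomes 0 − (-4)·(10/3) = 40/3.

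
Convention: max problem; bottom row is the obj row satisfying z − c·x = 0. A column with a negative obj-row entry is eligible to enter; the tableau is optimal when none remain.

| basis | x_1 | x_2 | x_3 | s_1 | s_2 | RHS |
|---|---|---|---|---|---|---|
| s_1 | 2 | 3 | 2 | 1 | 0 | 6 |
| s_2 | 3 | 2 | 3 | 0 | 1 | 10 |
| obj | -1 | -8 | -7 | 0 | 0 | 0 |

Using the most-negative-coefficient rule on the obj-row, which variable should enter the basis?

Negative obj-row entries: x_1: -1, x_2: -8, x_3: -7.
The most negative is -8 in column x_2, so x_2 enters.

x_2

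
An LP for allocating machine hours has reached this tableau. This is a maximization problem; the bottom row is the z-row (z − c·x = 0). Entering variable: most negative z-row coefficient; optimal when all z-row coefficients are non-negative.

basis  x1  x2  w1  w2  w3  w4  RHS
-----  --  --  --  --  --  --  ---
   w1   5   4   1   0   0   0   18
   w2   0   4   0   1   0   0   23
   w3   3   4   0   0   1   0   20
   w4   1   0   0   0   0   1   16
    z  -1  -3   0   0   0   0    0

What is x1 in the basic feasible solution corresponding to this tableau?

x1 is not in the basis, so in the current basic feasible solution x1 = 0.

0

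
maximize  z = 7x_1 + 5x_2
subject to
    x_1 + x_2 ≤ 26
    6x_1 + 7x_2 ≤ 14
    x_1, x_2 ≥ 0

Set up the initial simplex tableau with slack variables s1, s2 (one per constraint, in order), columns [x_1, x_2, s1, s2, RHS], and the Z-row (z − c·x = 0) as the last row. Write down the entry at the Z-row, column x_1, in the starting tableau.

The Z-row carries the negated objective coefficients: the x_1 entry is -7.

-7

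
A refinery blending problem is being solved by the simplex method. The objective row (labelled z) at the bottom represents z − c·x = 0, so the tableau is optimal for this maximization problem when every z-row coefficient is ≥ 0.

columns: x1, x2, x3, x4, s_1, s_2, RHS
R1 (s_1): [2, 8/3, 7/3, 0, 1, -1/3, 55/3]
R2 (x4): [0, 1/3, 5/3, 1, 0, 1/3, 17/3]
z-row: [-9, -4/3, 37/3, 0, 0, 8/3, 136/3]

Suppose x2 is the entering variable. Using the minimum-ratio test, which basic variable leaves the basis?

s_1

Column x2 entries and ratios — s_1: (55/3)/(8/3) = 55/8; x4: (17/3)/(1/3) = 17.
Smallest ratio is 55/8 in the row of s_1, so s_1 leaves.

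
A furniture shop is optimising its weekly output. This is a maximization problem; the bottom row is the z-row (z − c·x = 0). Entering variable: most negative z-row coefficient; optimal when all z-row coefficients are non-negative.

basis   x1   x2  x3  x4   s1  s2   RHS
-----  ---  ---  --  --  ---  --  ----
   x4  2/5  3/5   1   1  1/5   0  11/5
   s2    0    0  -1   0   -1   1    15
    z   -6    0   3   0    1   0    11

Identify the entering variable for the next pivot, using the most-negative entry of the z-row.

Negative z-row entries: x1: -6.
The most negative is -6 in column x1, so x1 enters.

x1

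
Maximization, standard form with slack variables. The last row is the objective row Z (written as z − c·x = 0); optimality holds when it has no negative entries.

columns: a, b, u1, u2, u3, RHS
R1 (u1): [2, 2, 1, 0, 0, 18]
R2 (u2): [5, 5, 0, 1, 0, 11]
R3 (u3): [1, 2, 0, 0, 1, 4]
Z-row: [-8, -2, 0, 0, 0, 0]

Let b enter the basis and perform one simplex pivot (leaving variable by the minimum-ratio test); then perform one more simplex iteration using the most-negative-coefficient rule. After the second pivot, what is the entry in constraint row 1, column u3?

0

Ratio test on column b — row 1: 18/2 = 9; row 2: 11/5 = 11/5; row 3: 4/2 = 2. Minimum is 2 at row 3 (u3 leaves); pivot element 2.
Divide row 3 by 2; eliminate column b from the other rows.
Second iteration: most negative Z-row entry is -7 in column a, so a enters.
Ratio test on column a — row 1: 14/1 = 14; row 2: 1/(5/2) = 2/5; row 3: 2/(1/2) = 4. Minimum is 2/5 at row 2 (u2 leaves); pivot element 5/2.
Divide row 2 by 5/2; eliminate column a from the other rows.
After both pivots, the entry at constraint row 1, column u3 is 0.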